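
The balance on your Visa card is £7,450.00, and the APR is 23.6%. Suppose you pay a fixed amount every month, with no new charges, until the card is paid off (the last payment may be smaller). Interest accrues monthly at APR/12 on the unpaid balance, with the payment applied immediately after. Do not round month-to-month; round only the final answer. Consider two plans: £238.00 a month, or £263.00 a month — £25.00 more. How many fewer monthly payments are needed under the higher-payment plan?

8 fewer payments

Monthly rate r = 23.6%/12 = 1.96667% = 0.0196667.
At £238.00/mo: n = ⌈−ln(1 − rB₀/P)/ln(1+r)⌉ = 50 payments (last £22.20); total interest = total paid − £7,450.00 = £4,234.20.
At £263.00/mo: 42 payments (last £215.08); total interest £3,548.08.
Payments saved = 50 − 42 = 8.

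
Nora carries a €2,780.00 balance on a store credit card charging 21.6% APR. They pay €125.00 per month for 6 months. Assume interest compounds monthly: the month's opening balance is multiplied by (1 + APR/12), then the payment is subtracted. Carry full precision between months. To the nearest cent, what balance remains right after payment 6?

€2,309.51

Monthly rate r = 21.6%/12 = 1.8% = 0.018.
Each month: B ← B·(1+r) − €125.00.
Month 1: interest €50.04; balance after payment €2,705.04.
Month 2: interest €48.69; balance after payment €2,628.73.
Month 3: interest €47.32; balance after payment €2,551.05.
Month 4: interest €45.92; balance after payment €2,471.97.
Month 5: interest €44.50; balance after payment €2,391.46.
Month 6: interest €43.05; balance after payment €2,309.51.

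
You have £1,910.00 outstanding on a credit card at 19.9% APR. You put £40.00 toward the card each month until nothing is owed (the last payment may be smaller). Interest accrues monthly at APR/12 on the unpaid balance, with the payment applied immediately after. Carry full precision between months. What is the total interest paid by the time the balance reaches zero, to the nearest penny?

Monthly rate r = 19.9%/12 = 1.65833% = 0.0165833.
Payoff takes n = ⌈−ln(1 − rB₀/P)/ln(1+r)⌉ = ⌈95.427⌉ = 96 payments; the last is £17.15.
Total paid = 95·£40.00 + £17.15 = £3,817.15.
Total interest = total paid − principal = £3,817.15 − £1,910.00 = £1,907.15.

£1,907.15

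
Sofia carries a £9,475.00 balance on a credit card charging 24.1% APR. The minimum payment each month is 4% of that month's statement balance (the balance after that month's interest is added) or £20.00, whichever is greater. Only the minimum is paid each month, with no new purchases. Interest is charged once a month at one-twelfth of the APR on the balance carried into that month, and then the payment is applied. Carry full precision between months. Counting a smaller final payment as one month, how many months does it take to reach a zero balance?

176 months

Monthly rate r = 24.1%/12 = 2.00833% = 0.0200833.
While 4% of the post-interest balance exceeds £20.00, each month B ← (B·(1+r))·(1 − 0.04), i.e. B shrinks by the factor (1+r)·0.96 = 0.97928.
This holds for months 1–142. Entering month 143 the balance is £484.57; 4% of the post-interest balance is now below £20.00, so the flat £20.00 minimum applies from here.
From month 143 a fixed £20.00 at rate r clears £484.57 in 34 more payments. Total: 142 + 34 = 176 months.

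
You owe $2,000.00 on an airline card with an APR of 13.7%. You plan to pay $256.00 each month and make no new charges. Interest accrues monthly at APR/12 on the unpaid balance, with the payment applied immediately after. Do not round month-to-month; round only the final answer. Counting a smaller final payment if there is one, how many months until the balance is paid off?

9 months

Monthly rate r = 13.7%/12 = 1.14167% = 0.0114167.
Recurrence: B ← B·(1+r) − $256.00.
Month 1: interest $22.83; balance after payment $1,766.83.
Month 2: interest $20.17; balance after payment $1,531.00.
Closed form: n = −ln(1 − rB₀/P)/ln(1+r) = −ln(0.91081)/ln(1.01142) ≈ 8.230, so the balance reaches zero during payment 9.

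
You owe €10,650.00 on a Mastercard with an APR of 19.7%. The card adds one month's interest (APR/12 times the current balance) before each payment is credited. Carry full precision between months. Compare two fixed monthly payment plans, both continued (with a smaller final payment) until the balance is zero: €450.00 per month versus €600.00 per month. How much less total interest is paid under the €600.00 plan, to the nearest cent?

€901.11

Monthly rate r = 19.7%/12 = 1.64167% = 0.0164167.
At €450.00/mo: n = ⌈−ln(1 − rB₀/P)/ln(1+r)⌉ = 31 payments (last €94.14); total interest = total paid − €10,650.00 = €2,944.14.
At €600.00/mo: 22 payments (last €93.03); total interest €2,043.03.
Interest saved = €2,944.14 − €2,043.03 = €901.11.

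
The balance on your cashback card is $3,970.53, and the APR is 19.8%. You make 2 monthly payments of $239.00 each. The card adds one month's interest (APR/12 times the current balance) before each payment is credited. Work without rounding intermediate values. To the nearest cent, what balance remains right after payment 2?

$3,620.69

Monthly rate r = 19.8%/12 = 1.65% = 0.0165.
Each month: B ← B·(1+r) − $239.00.
Month 1: interest $65.51; balance after payment $3,797.04.
Month 2: interest $62.65; balance after payment $3,620.69.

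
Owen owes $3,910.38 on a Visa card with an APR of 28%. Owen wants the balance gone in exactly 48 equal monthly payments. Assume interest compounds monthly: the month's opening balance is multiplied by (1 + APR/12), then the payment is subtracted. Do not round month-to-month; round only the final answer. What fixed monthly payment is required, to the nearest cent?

Monthly rate r = 28%/12 = 2.33333% = 0.0233333.
Level-payment amortization: P = B₀·r / (1 − (1+r)^(−n)) = 3910.38·0.0233333 / (1 − 1.02333^(−48)).
Denominator 1 − (1+r)^(−48) = 0.669494871.
P = 91.2422 / 0.669494871 ≈ 136.29.

$136.29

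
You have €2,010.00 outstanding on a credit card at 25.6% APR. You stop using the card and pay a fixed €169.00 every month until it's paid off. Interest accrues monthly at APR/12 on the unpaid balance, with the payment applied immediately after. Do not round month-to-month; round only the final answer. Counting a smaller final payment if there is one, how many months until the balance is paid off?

Monthly rate r = 25.6%/12 = 2.13333% = 0.0213333.
Recurrence: B ← B·(1+r) − €169.00.
Month 1: interest €42.88; balance after payment €1,883.88.
Month 2: interest €40.19; balance after payment €1,755.07.
Closed form: n = −ln(1 − rB₀/P)/ln(1+r) = −ln(0.74627)/ln(1.02133) ≈ 13.864, so the balance reaches zero during payment 14.

14 payments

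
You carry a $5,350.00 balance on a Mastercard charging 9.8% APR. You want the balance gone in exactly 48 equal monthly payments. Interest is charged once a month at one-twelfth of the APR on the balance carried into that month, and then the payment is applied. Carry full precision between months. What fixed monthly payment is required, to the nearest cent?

$135.18

Monthly rate r = 9.8%/12 = 0.816667% = 0.00816667.
Level-payment amortization: P = B₀·r / (1 − (1+r)^(−n)) = 5350.00·0.00816667 / (1 − 1.00817^(−48)).
Denominator 1 − (1+r)^(−48) = 0.323219305.
P = 43.6917 / 0.323219305 ≈ 135.18.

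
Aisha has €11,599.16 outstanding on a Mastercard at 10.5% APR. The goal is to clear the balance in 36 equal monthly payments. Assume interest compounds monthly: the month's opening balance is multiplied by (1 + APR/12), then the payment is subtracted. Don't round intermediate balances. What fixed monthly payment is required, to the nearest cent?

Monthly rate r = 10.5%/12 = 0.875% = 0.00875.
Level-payment amortization: P = B₀·r / (1 − (1+r)^(−n)) = 11599.16·0.00875 / (1 − 1.00875^(−36)).
Denominator 1 − (1+r)^(−36) = 0.269210529.
P = 101.493 / 0.269210529 ≈ 377.00.

€377.00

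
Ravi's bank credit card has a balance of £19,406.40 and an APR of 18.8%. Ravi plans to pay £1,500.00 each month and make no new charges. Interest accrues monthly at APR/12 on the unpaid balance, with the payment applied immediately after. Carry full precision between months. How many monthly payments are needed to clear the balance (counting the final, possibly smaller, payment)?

15 months

Monthly rate r = 18.8%/12 = 1.56667% = 0.0156667.
Recurrence: B ← B·(1+r) − £1,500.00.
Month 1: interest £304.03; balance after payment £18,210.43.
Month 2: interest £285.30; balance after payment £16,995.73.
Closed form: n = −ln(1 − rB₀/P)/ln(1+r) = −ln(0.79731)/ln(1.01567) ≈ 14.571, so the balance reaches zero during payment 15.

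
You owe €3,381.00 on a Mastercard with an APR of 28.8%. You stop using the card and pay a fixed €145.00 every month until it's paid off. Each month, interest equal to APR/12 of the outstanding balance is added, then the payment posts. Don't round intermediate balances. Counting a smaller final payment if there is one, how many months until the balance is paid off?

Monthly rate r = 28.8%/12 = 2.4% = 0.024.
Recurrence: B ← B·(1+r) − €145.00.
Month 1: interest €81.14; balance after payment €3,317.14.
Month 2: interest €79.61; balance after payment €3,251.76.
Closed form: n = −ln(1 − rB₀/P)/ln(1+r) = −ln(0.44039)/ln(1.024) ≈ 34.579, so the balance reaches zero during payment 35.

35 months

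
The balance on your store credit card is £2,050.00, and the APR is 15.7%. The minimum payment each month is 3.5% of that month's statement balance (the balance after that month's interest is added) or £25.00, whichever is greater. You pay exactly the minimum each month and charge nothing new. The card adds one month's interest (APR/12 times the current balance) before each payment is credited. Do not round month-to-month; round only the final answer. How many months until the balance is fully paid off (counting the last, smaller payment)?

Monthly rate r = 15.7%/12 = 1.30833% = 0.0130833.
While 3.5% of the post-interest balance exceeds £25.00, each month B ← (B·(1+r))·(1 − 0.035), i.e. B shrinks by the factor (1+r)·0.965 = 0.97763.
This holds for months 1–48. Entering month 49 the balance is £691.88; 3.5% of the post-interest balance is now below £25.00, so the flat £25.00 minimum applies from here.
From month 49 a fixed £25.00 at rate r clears £691.88 in 35 more payments. Total: 48 + 35 = 83 months.

83 months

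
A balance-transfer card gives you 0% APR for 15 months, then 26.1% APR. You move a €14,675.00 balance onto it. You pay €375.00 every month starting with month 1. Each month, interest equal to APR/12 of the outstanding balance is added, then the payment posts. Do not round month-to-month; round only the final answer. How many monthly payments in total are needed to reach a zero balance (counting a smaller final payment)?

50 months

Promo months 1–15 at r₀ = 0%/12 = 0; months 16+ at r₁ = 26.1%/12 = 0.02175.
After month 15 (no interest yet): B = €14,675.00 − 15·€375.00 = €9,050.00.
Then at r₁ with €375.00/mo: n₂ = −ln(1 − r₁·B/P)/ln(1+r₁) ≈ 34.59 → 35 more payments.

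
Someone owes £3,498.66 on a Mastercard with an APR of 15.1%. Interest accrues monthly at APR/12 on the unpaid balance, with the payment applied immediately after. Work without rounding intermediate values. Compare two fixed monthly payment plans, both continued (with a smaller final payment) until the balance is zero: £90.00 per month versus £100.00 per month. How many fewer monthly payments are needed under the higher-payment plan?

7 fewer payments

Monthly rate r = 15.1%/12 = 1.25833% = 0.0125833.
At £90.00/mo: n = ⌈−ln(1 − rB₀/P)/ln(1+r)⌉ = 54 payments (last £64.54); total interest = total paid − £3,498.66 = £1,335.88.
At £100.00/mo: 47 payments (last £40.45); total interest £1,141.79.
Payments saved = 54 − 47 = 7.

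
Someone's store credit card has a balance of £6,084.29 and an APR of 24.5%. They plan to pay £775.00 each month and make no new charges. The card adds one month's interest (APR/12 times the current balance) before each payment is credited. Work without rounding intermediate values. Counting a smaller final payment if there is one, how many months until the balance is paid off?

9 months

Monthly rate r = 24.5%/12 = 2.04167% = 0.0204167.
Recurrence: B ← B·(1+r) − £775.00.
Month 1: interest £124.22; balance after payment £5,433.51.
Month 2: interest £110.93; balance after payment £4,769.45.
Closed form: n = −ln(1 − rB₀/P)/ln(1+r) = −ln(0.83971)/ln(1.02042) ≈ 8.643, so the balance reaches zero during payment 9.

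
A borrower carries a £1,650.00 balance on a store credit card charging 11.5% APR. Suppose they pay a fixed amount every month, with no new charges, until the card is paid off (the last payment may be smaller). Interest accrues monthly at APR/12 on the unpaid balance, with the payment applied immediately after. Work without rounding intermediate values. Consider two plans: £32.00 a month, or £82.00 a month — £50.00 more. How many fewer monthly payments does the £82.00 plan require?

49 fewer payments

Monthly rate r = 11.5%/12 = 0.958333% = 0.00958333.
At £32.00/mo: n = ⌈−ln(1 − rB₀/P)/ln(1+r)⌉ = 72 payments (last £14.53); total interest = total paid − £1,650.00 = £636.53.
At £82.00/mo: 23 payments (last £37.91); total interest £191.91.
Payments saved = 72 − 23 = 49.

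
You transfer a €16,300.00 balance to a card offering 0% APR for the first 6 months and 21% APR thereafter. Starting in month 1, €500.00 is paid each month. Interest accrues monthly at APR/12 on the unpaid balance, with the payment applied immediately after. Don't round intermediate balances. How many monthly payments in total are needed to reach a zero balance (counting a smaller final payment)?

Promo months 1–6 at r₀ = 0%/12 = 0; months 7+ at r₁ = 21%/12 = 0.0175.
After month 6 (no interest yet): B = €16,300.00 − 6·€500.00 = €13,300.00.
Then at r₁ with €500.00/mo: n₂ = −ln(1 − r₁·B/P)/ln(1+r₁) ≈ 36.11 → 37 more payments.

43 months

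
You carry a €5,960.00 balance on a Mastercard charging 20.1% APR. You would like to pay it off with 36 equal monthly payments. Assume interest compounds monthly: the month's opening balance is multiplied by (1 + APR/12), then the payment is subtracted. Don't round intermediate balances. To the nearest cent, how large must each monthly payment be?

€221.80

Monthly rate r = 20.1%/12 = 1.675% = 0.01675.
Level-payment amortization: P = B₀·r / (1 − (1+r)^(−n)) = 5960.00·0.01675 / (1 − 1.01675^(−36)).
Denominator 1 − (1+r)^(−36) = 0.450092705.
P = 99.83 / 0.450092705 ≈ 221.80.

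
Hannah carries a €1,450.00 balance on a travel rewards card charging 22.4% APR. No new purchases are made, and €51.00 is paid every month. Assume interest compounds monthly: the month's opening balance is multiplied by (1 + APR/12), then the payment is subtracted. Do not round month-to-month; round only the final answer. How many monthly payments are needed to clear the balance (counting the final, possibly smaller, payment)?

Monthly rate r = 22.4%/12 = 1.86667% = 0.0186667.
Recurrence: B ← B·(1+r) − €51.00.
Month 1: interest €27.07; balance after payment €1,426.07.
Month 2: interest €26.62; balance after payment €1,401.69.
Closed form: n = −ln(1 − rB₀/P)/ln(1+r) = −ln(0.46928)/ln(1.01867) ≈ 40.907, so the balance reaches zero during payment 41.

41 payments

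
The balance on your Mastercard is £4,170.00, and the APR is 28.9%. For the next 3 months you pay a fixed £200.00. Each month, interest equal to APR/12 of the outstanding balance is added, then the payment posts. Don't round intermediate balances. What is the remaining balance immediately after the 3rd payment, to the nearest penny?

£3,864.03

Monthly rate r = 28.9%/12 = 2.40833% = 0.0240833.
Each month: B ← B·(1+r) − £200.00.
Month 1: interest £100.43; balance after payment £4,070.43.
Month 2: interest £98.03; balance after payment £3,968.46.
Month 3: interest £95.57; balance after payment £3,864.03.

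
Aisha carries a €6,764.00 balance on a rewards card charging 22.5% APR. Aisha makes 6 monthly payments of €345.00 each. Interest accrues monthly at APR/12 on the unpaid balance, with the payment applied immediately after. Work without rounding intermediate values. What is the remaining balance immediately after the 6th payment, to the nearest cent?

€5,392.03

Monthly rate r = 22.5%/12 = 1.875% = 0.01875.
Each month: B ← B·(1+r) − €345.00.
Month 1: interest €126.82; balance after payment €6,545.82.
Month 2: interest €122.73; balance after payment €6,323.56.
Month 3: interest €118.57; balance after payment €6,097.13.
Month 4: interest €114.32; balance after payment €5,866.45.
Month 5: interest €110.00; balance after payment €5,631.44.
Month 6: interest €105.59; balance after payment €5,392.03.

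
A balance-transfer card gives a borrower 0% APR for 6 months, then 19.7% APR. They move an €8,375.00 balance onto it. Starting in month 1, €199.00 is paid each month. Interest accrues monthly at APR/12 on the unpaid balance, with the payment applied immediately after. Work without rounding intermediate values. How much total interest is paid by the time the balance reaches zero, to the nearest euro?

Promo months 1–6 at r₀ = 0%/12 = 0; months 7+ at r₁ = 19.7%/12 = 0.0164167.
After month 6 (no interest yet): B = €8,375.00 − 6·€199.00 = €7,181.00.
Then at r₁ with €199.00/mo: n₂ = −ln(1 − r₁·B/P)/ln(1+r₁) ≈ 55.12 → 56 more payments.
Total paid = 61·€199.00 + €23.26 = €12,162.26; interest = €12,162.26 − €8,375.00 = €3,787.26.

€3,787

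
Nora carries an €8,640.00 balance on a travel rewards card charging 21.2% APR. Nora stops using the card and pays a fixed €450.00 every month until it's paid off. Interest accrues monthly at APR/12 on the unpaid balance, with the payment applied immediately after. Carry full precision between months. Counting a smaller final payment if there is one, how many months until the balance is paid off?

24 months

Monthly rate r = 21.2%/12 = 1.76667% = 0.0176667.
Recurrence: B ← B·(1+r) − €450.00.
Month 1: interest €152.64; balance after payment €8,342.64.
Month 2: interest €147.39; balance after payment €8,040.03.
Closed form: n = −ln(1 − rB₀/P)/ln(1+r) = −ln(0.6608)/ln(1.01767) ≈ 23.658, so the balance reaches zero during payment 24.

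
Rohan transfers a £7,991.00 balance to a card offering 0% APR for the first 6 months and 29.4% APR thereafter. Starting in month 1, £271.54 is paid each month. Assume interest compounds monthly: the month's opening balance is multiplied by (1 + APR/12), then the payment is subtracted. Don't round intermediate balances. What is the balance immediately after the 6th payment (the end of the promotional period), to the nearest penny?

£6,361.76

Promo months 1–6 at r₀ = 0%/12 = 0; months 7+ at r₁ = 29.4%/12 = 0.0245.
After month 6 (no interest yet): B = £7,991.00 − 6·£271.54 = £6,361.76.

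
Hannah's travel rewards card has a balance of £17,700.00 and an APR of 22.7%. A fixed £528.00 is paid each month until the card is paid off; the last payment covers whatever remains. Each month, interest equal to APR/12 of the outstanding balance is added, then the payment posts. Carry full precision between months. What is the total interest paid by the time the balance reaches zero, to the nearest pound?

Monthly rate r = 22.7%/12 = 1.89167% = 0.0189167.
Payoff takes n = ⌈−ln(1 − rB₀/P)/ln(1+r)⌉ = ⌈53.655⌉ = 54 payments; the last is £347.14.
Total paid = 53·£528.00 + £347.14 = £28,331.14.
Total interest = total paid − principal = £28,331.14 − £17,700.00 = £10,631.14.

£10,631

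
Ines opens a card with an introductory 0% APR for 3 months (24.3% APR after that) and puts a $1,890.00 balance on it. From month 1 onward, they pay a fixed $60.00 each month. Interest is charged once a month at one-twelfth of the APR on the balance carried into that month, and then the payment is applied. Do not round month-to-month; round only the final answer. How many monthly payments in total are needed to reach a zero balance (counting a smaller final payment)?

Promo months 1–3 at r₀ = 0%/12 = 0; months 4+ at r₁ = 24.3%/12 = 0.02025.
After month 3 (no interest yet): B = $1,890.00 − 3·$60.00 = $1,710.00.
Then at r₁ with $60.00/mo: n₂ = −ln(1 − r₁·B/P)/ln(1+r₁) ≈ 42.93 → 43 more payments.

46 payments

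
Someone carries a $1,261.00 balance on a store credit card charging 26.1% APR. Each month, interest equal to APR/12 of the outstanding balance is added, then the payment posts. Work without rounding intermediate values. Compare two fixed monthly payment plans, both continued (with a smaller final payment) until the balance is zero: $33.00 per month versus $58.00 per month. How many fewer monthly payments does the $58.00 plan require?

Monthly rate r = 26.1%/12 = 2.175% = 0.02175.
At $33.00/mo: n = ⌈−ln(1 − rB₀/P)/ln(1+r)⌉ = 83 payments (last $21.78); total interest = total paid − $1,261.00 = $1,466.78.
At $58.00/mo: 30 payments (last $44.13); total interest $465.13.
Payments saved = 83 − 30 = 53.

53 fewer payments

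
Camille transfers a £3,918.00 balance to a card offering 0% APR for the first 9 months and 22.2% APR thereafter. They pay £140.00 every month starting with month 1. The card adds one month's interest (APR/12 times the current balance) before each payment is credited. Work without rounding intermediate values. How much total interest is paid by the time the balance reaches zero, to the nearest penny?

Promo months 1–9 at r₀ = 0%/12 = 0; months 10+ at r₁ = 22.2%/12 = 0.0185.
After month 9 (no interest yet): B = £3,918.00 − 9·£140.00 = £2,658.00.
Then at r₁ with £140.00/mo: n₂ = −ln(1 − r₁·B/P)/ln(1+r₁) ≈ 23.60 → 24 more payments.
Total paid = 32·£140.00 + £84.88 = £4,564.88; interest = £4,564.88 − £3,918.00 = £646.88.

£646.88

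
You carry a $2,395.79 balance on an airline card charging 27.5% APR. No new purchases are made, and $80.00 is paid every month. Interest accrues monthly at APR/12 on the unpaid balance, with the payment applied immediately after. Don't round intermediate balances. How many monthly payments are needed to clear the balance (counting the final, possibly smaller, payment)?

Monthly rate r = 27.5%/12 = 2.29167% = 0.0229167.
Recurrence: B ← B·(1+r) − $80.00.
Month 1: interest $54.90; balance after payment $2,370.69.
Month 2: interest $54.33; balance after payment $2,345.02.
Closed form: n = −ln(1 − rB₀/P)/ln(1+r) = −ln(0.31371)/ln(1.02292) ≈ 51.165, so the balance reaches zero during payment 52.

52 months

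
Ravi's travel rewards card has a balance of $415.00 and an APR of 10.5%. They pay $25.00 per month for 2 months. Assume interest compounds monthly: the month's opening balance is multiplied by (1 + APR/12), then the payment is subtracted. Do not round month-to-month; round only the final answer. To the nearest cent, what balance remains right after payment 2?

Monthly rate r = 10.5%/12 = 0.875% = 0.00875.
Each month: B ← B·(1+r) − $25.00.
Month 1: interest $3.63; balance after payment $393.63.
Month 2: interest $3.44; balance after payment $372.08.

$372.08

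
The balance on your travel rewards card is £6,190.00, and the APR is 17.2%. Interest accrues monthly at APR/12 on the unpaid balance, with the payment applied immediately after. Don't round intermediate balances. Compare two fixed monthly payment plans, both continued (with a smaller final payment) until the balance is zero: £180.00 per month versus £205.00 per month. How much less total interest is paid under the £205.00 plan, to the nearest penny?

£420.85

Monthly rate r = 17.2%/12 = 1.43333% = 0.0143333.
At £180.00/mo: n = ⌈−ln(1 − rB₀/P)/ln(1+r)⌉ = 48 payments (last £128.98); total interest = total paid − £6,190.00 = £2,398.98.
At £205.00/mo: 40 payments (last £173.13); total interest £1,978.13.
Interest saved = £2,398.98 − £1,978.13 = £420.85.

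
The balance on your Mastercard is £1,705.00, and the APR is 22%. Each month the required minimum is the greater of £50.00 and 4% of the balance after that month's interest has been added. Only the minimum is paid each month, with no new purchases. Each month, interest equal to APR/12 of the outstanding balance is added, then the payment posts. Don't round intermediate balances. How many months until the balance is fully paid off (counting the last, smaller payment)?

48 months

Monthly rate r = 22%/12 = 1.83333% = 0.0183333.
While 4% of the post-interest balance exceeds £50.00, each month B ← (B·(1+r))·(1 − 0.04), i.e. B shrinks by the factor (1+r)·0.96 = 0.9776.
This holds for months 1–15. Entering month 16 the balance is £1,213.79; 4% of the post-interest balance is now below £50.00, so the flat £50.00 minimum applies from here.
From month 16 a fixed £50.00 at rate r clears £1,213.79 in 33 more payments. Total: 15 + 33 = 48 months.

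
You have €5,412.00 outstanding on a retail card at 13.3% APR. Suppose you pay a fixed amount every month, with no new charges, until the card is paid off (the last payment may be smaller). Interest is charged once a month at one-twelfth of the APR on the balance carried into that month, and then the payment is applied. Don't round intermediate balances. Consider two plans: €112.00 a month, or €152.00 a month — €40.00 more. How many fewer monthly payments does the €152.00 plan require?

24 fewer payments

Monthly rate r = 13.3%/12 = 1.10833% = 0.0110833.
At €112.00/mo: n = ⌈−ln(1 − rB₀/P)/ln(1+r)⌉ = 70 payments (last €65.03); total interest = total paid − €5,412.00 = €2,381.03.
At €152.00/mo: 46 payments (last €81.58); total interest €1,509.58.
Payments saved = 70 − 46 = 24.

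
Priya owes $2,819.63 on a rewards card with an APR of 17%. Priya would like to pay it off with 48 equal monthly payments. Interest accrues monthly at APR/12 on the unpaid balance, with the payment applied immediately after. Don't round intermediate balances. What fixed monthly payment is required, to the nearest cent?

Monthly rate r = 17%/12 = 1.41667% = 0.0141667.
Level-payment amortization: P = B₀·r / (1 − (1+r)^(−n)) = 2819.63·0.0141667 / (1 − 1.01417^(−48)).
Denominator 1 − (1+r)^(−48) = 0.49095983.
P = 39.9448 / 0.49095983 ≈ 81.36.

$81.36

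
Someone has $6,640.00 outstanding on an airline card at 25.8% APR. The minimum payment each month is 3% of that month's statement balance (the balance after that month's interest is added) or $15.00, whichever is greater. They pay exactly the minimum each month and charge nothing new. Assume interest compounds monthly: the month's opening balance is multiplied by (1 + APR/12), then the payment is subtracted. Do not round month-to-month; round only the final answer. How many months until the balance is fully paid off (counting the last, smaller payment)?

341 months

Monthly rate r = 25.8%/12 = 2.15% = 0.0215.
While 3% of the post-interest balance exceeds $15.00, each month B ← (B·(1+r))·(1 − 0.03), i.e. B shrinks by the factor (1+r)·0.97 = 0.99086.
This holds for months 1–284. Entering month 285 the balance is $488.70; 3% of the post-interest balance is now below $15.00, so the flat $15.00 minimum applies from here.
From month 285 a fixed $15.00 at rate r clears $488.70 in 57 more payments. Total: 284 + 57 = 341 months.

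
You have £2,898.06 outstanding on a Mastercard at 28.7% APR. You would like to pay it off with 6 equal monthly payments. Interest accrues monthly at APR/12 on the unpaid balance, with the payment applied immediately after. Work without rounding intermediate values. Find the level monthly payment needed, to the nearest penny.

£524.24

Monthly rate r = 28.7%/12 = 2.39167% = 0.0239167.
Level-payment amortization: P = B₀·r / (1 − (1+r)^(−n)) = 2898.06·0.0239167 / (1 − 1.02392^(−6)).
Denominator 1 − (1+r)^(−6) = 0.132214625.
P = 69.3119 / 0.132214625 ≈ 524.24.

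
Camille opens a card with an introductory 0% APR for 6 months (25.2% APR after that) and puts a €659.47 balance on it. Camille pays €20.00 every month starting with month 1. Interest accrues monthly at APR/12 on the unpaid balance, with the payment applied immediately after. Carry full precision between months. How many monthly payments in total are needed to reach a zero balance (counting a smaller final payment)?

47 months

Promo months 1–6 at r₀ = 0%/12 = 0; months 7+ at r₁ = 25.2%/12 = 0.021.
After month 6 (no interest yet): B = €659.47 − 6·€20.00 = €539.47.
Then at r₁ with €20.00/mo: n₂ = −ln(1 − r₁·B/P)/ln(1+r₁) ≈ 40.21 → 41 more payments.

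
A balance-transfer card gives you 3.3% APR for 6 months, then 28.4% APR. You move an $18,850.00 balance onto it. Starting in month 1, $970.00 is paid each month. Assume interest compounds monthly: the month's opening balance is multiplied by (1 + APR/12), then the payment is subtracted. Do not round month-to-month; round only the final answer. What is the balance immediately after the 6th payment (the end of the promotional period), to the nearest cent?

Promo months 1–6 at r₀ = 3.3%/12 = 0.00275; months 7+ at r₁ = 28.4%/12 = 0.0236667.
After month 6: iterate B ← B·(1+r₀) − $970.00 for 6 months → $13,303.01.

$13,303.01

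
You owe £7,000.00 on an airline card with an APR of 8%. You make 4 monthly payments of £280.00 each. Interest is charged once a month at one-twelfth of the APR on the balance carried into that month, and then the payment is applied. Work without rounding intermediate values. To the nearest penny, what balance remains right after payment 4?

Monthly rate r = 8%/12 = 0.666667% = 0.00666667.
Each month: B ← B·(1+r) − £280.00.
Month 1: interest £46.67; balance after payment £6,766.67.
Month 2: interest £45.11; balance after payment £6,531.78.
Month 3: interest £43.55; balance after payment £6,295.32.
Month 4: interest £41.97; balance after payment £6,057.29.

£6,057.29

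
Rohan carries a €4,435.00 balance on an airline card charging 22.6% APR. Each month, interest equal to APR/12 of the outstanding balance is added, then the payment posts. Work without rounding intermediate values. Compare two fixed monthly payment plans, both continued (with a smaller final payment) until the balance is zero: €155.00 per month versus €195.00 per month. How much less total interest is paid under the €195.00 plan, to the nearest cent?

Monthly rate r = 22.6%/12 = 1.88333% = 0.0188333.
At €155.00/mo: n = ⌈−ln(1 − rB₀/P)/ln(1+r)⌉ = 42 payments (last €75.99); total interest = total paid − €4,435.00 = €1,995.99.
At €195.00/mo: 30 payments (last €189.42); total interest €1,409.42.
Interest saved = €1,995.99 − €1,409.42 = €586.57.

€586.57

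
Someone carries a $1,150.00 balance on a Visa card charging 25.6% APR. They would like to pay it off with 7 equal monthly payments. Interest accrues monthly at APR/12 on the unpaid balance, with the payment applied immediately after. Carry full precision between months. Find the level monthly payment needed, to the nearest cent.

$178.60

Monthly rate r = 25.6%/12 = 2.13333% = 0.0213333.
Level-payment amortization: P = B₀·r / (1 − (1+r)^(−n)) = 1150.00·0.0213333 / (1 − 1.02133^(−7)).
Denominator 1 − (1+r)^(−7) = 0.137364243.
P = 24.5333 / 0.137364243 ≈ 178.60.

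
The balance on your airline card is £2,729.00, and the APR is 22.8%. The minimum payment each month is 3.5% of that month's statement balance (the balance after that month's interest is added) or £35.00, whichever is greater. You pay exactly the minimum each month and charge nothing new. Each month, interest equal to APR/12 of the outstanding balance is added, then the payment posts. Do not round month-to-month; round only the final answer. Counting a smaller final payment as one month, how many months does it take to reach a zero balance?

Monthly rate r = 22.8%/12 = 1.9% = 0.019.
While 3.5% of the post-interest balance exceeds £35.00, each month B ← (B·(1+r))·(1 − 0.035), i.e. B shrinks by the factor (1+r)·0.965 = 0.98333.
This holds for months 1–61. Entering month 62 the balance is £979.03; 3.5% of the post-interest balance is now below £35.00, so the flat £35.00 minimum applies from here.
From month 62 a fixed £35.00 at rate r clears £979.03 in 41 more payments. Total: 61 + 41 = 102 months.

102 months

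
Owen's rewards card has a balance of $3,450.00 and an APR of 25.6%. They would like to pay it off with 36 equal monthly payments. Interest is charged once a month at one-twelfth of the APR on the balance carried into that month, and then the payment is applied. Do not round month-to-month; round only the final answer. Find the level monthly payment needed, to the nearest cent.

Monthly rate r = 25.6%/12 = 2.13333% = 0.0213333.
Level-payment amortization: P = B₀·r / (1 − (1+r)^(−n)) = 3450.00·0.0213333 / (1 − 1.02133^(−36)).
Denominator 1 − (1+r)^(−36) = 0.53229741.
P = 73.6 / 0.53229741 ≈ 138.27.

$138.27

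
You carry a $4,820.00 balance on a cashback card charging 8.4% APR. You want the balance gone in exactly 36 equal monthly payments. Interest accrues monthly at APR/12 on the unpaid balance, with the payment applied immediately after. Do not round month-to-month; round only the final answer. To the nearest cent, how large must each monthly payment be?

$151.93

Monthly rate r = 8.4%/12 = 0.7% = 0.007.
Level-payment amortization: P = B₀·r / (1 − (1+r)^(−n)) = 4820.00·0.007 / (1 − 1.007^(−36)).
Denominator 1 − (1+r)^(−36) = 0.222072615.
P = 33.74 / 0.222072615 ≈ 151.93.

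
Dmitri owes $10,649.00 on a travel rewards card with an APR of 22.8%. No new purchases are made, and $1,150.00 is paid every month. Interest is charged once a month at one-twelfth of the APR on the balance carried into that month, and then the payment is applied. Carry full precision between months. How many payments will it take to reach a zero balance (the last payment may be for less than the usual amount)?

Monthly rate r = 22.8%/12 = 1.9% = 0.019.
Recurrence: B ← B·(1+r) − $1,150.00.
Month 1: interest $202.33; balance after payment $9,701.33.
Month 2: interest $184.33; balance after payment $8,735.66.
Closed form: n = −ln(1 − rB₀/P)/ln(1+r) = −ln(0.82406)/ln(1.019) ≈ 10.281, so the balance reaches zero during payment 11.

11 payments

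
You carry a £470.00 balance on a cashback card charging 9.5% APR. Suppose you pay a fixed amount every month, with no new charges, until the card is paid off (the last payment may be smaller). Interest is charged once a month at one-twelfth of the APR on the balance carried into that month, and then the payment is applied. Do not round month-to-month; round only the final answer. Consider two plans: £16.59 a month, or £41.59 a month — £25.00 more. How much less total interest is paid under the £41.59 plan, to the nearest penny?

£39.99

Monthly rate r = 9.5%/12 = 0.791667% = 0.00791667.
At £16.59/mo: n = ⌈−ln(1 − rB₀/P)/ln(1+r)⌉ = 33 payments (last £3.44); total interest = total paid − £470.00 = £64.32.
At £41.59/mo: 12 payments (last £36.84); total interest £24.33.
Interest saved = £64.32 − £24.33 = £39.99.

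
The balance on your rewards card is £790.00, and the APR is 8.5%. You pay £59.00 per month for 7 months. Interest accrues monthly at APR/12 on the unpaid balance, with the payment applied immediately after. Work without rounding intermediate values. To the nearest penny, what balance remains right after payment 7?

Monthly rate r = 8.5%/12 = 0.708333% = 0.00708333.
Each month: B ← B·(1+r) − £59.00.
Month 1: interest £5.60; balance after payment £736.60.
Month 2: interest £5.22; balance after payment £682.81.
Month 3: interest £4.84; balance after payment £628.65.
Month 4: interest £4.45; balance after payment £574.10.
Month 5: interest £4.07; balance after payment £519.17.
Month 6: interest £3.68; balance after payment £463.85.
Month 7: interest £3.29; balance after payment £408.13.

£408.13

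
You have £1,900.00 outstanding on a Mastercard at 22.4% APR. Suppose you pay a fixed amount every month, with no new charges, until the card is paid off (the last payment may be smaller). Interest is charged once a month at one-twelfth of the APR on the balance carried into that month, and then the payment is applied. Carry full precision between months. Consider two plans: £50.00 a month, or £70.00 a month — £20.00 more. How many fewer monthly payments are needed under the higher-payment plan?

28 fewer payments

Monthly rate r = 22.4%/12 = 1.86667% = 0.0186667.
At £50.00/mo: n = ⌈−ln(1 − rB₀/P)/ln(1+r)⌉ = 67 payments (last £40.45); total interest = total paid − £1,900.00 = £1,440.45.
At £70.00/mo: 39 payments (last £14.40); total interest £774.40.
Payments saved = 67 − 39 = 28.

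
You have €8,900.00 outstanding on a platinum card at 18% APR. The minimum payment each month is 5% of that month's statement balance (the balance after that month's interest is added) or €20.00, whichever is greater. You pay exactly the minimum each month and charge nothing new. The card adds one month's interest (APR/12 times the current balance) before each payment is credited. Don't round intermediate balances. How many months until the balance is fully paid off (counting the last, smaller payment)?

Monthly rate r = 18%/12 = 1.5% = 0.015.
While 5% of the post-interest balance exceeds €20.00, each month B ← (B·(1+r))·(1 − 0.05), i.e. B shrinks by the factor (1+r)·0.95 = 0.96425.
This holds for months 1–86. Entering month 87 the balance is €388.78; 5% of the post-interest balance is now below €20.00, so the flat €20.00 minimum applies from here.
From month 87 a fixed €20.00 at rate r clears €388.78 in 24 more payments. Total: 86 + 24 = 110 months.

110 months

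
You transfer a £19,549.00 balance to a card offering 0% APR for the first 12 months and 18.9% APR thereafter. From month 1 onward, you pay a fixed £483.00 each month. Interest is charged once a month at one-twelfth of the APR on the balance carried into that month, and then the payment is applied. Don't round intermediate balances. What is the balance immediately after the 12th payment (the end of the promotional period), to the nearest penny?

£13,753.00

Promo months 1–12 at r₀ = 0%/12 = 0; months 13+ at r₁ = 18.9%/12 = 0.01575.
After month 12 (no interest yet): B = £19,549.00 − 12·£483.00 = £13,753.00.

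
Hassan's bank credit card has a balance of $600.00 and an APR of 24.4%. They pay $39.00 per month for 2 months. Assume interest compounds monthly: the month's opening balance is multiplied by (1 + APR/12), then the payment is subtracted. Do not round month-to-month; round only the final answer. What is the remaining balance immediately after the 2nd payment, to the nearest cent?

Monthly rate r = 24.4%/12 = 2.03333% = 0.0203333.
Each month: B ← B·(1+r) − $39.00.
Month 1: interest $12.20; balance after payment $573.20.
Month 2: interest $11.66; balance after payment $545.86.

$545.86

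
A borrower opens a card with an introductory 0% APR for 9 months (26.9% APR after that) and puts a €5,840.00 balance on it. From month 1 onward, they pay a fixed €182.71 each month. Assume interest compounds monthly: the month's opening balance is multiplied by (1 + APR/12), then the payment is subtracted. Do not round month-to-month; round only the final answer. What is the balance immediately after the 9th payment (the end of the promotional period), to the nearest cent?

€4,195.61

Promo months 1–9 at r₀ = 0%/12 = 0; months 10+ at r₁ = 26.9%/12 = 0.0224167.
After month 9 (no interest yet): B = €5,840.00 − 9·€182.71 = €4,195.61.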